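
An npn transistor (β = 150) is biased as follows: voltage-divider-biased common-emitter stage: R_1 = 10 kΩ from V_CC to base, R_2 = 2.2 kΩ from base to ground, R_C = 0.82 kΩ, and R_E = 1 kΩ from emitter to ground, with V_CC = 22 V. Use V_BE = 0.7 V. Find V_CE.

V_CE ≈ 16 V

Thevenize the base divider: V_Th = V_CC·R_2/(R_1+R_2) = 22×2.2/12.2 = 3.97 V, R_Th = R_1‖R_2 = 1.8 kΩ.
Base-emitter loop: V_Th = I_B·R_Th + V_BE + (β+1)I_B·R_E, so I_B = (3.97 − 0.7) / (1.8 + 151×1) = 0.0214 mA.
I_C = β·I_B = 150×0.0214 = 3.21 mA, and I_E = (β+1)I_B = 3.23 mA.
V_CE = V_CC − I_C·R_C − I_E·R_E = 22 − 3.21×0.82 − 3.23×1 = 16.1 V.
V_CE = 16.1 V > 0.2 V confirms active-region operation.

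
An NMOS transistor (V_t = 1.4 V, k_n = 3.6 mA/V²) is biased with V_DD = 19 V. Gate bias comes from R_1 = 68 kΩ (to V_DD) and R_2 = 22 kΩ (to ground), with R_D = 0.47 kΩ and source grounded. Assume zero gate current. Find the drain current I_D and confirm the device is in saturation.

V_G = V_DD·R_2/(R_1+R_2) = 19×22/90 = 4.64 V. With the source grounded, V_GS = V_G = 4.64 V.
Assume saturation: I_D = (k_n/2)(V_GS − V_t)² = (3.6/2)×(4.64 − 1.4)² = 1.8×3.24² = 18.9 mA.
V_DS = V_DD − I_D·R_D = 19 − 18.9×0.47 = 10.1 V.
Saturation requires V_DS ≥ V_GS − V_t = 3.24 V; 10.1 ≥ 3.24 ✓.

I_D ≈ 19 mA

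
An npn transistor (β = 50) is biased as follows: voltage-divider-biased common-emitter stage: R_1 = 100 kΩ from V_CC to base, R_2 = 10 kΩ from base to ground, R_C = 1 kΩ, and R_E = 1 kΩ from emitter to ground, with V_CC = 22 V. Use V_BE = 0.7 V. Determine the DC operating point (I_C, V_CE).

I_C ≈ 1.1 mA, V_CE ≈ 20 V

Thevenize the base divider: V_Th = V_CC·R_2/(R_1+R_2) = 22×10/110 = 2 V, R_Th = R_1‖R_2 = 9.09 kΩ.
Base-emitter loop: V_Th = I_B·R_Th + V_BE + (β+1)I_B·R_E, so I_B = (2 − 0.7) / (9.09 + 51×1) = 0.0216 mA.
I_C = β·I_B = 50×0.0216 = 1.08 mA, and I_E = (β+1)I_B = 1.1 mA.
V_CE = V_CC − I_C·R_C − I_E·R_E = 22 − 1.08×1 − 1.1×1 = 19.8 V.
V_CE = 19.8 V > 0.2 V confirms active-region operation.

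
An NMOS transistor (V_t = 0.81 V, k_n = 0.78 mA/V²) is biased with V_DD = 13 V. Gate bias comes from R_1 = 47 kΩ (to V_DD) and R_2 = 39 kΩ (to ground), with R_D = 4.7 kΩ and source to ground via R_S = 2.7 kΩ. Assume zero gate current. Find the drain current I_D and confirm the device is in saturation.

I_D ≈ 1.2 mA

V_G = V_DD·R_2/(R_1+R_2) = 13×39/86 = 5.9 V.
Assume saturation: I_D = (k_n/2)(V_GS − V_t)² with V_GS = V_G − I_D·R_S = 5.9 − 2.7·I_D.
Substituting gives 2.84·I_D² − 11.7·I_D + 10.1 = 0, with roots I_D = 1.23 or 2.89 mA.
The root I_D = 2.89 mA gives V_GS = -1.91 V ≤ V_t, so take I_D = 1.23 mA.
Then V_GS = 2.58 V and V_DS = V_DD − I_D(R_D+R_S) = 13 − 1.23×7.4 = 3.92 V.
Saturation requires V_DS ≥ V_GS − V_t = 1.77 V; 3.92 ≥ 1.77 ✓.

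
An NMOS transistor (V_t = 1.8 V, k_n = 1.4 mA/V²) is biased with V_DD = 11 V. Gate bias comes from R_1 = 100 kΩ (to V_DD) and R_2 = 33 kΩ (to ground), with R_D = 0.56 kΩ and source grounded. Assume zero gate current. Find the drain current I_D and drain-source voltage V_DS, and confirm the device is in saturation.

I_D ≈ 0.6 mA, V_DS ≈ 11 V

V_G = V_DD·R_2/(R_1+R_2) = 11×33/133 = 2.73 V. With the source grounded, V_GS = V_G = 2.73 V.
Assume saturation: I_D = (k_n/2)(V_GS − V_t)² = (1.4/2)×(2.73 − 1.8)² = 0.7×0.929² = 0.605 mA.
V_DS = V_DD − I_D·R_D = 11 − 0.605×0.56 = 10.7 V.
Saturation requires V_DS ≥ V_GS − V_t = 0.929 V; 10.7 ≥ 0.929 ✓.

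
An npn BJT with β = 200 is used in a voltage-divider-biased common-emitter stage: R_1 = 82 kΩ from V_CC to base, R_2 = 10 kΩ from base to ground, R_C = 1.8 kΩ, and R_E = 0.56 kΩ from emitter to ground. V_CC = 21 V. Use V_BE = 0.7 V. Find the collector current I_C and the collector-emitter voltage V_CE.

Thevenize the base divider: V_Th = V_CC·R_2/(R_1+R_2) = 21×10/92 = 2.28 V, R_Th = R_1‖R_2 = 8.91 kΩ.
Base-emitter loop: V_Th = I_B·R_Th + V_BE + (β+1)I_B·R_E, so I_B = (2.28 − 0.7) / (8.91 + 201×0.56) = 0.013 mA.
I_C = β·I_B = 200×0.013 = 2.61 mA, and I_E = (β+1)I_B = 2.62 mA.
V_CE = V_CC − I_C·R_C − I_E·R_E = 21 − 2.61×1.8 − 2.62×0.56 = 14.8 V.
V_CE = 14.8 V > 0.2 V confirms active-region operation.

I_C ≈ 2.6 mA, V_CE ≈ 15 V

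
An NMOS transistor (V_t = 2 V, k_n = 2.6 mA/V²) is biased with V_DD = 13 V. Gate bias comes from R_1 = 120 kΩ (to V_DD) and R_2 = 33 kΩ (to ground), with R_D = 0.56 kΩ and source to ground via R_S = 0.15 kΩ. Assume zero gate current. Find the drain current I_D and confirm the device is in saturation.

V_G = V_DD·R_2/(R_1+R_2) = 13×33/153 = 2.8 V.
Assume saturation: I_D = (k_n/2)(V_GS − V_t)² with V_GS = V_G − I_D·R_S = 2.8 − 0.15·I_D.
Substituting gives 0.0292·I_D² − 1.31·I_D + 0.84 = 0, with roots I_D = 0.649 or 44.3 mA.
The root I_D = 44.3 mA gives V_GS = -3.83 V ≤ V_t, so take I_D = 0.649 mA.
Then V_GS = 2.71 V and V_DS = V_DD − I_D(R_D+R_S) = 13 − 0.649×0.71 = 12.5 V.
Saturation requires V_DS ≥ V_GS − V_t = 0.707 V; 12.5 ≥ 0.707 ✓.

I_D ≈ 0.65 mA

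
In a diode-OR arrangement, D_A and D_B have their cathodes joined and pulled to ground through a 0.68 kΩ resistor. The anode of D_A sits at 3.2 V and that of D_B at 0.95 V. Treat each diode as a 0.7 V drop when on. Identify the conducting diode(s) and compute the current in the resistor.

Only D_A conducts; I_R ≈ 3.7 mA

Assume both conduct. Then node N would need to be at both 3.2−0.7 = 2.5 V and 0.95−0.7 = 0.25 V, which is impossible.
Assume only D_A conducts: V_N = 3.2 − 0.7 = 2.5 V, so I_R = 2.5/0.68 = 3.68 mA.
Check D_B: its anode-to-cathode voltage is 0.95 − 2.5 = -1.55 V < 0.7 V, so it is off. The assumption is consistent.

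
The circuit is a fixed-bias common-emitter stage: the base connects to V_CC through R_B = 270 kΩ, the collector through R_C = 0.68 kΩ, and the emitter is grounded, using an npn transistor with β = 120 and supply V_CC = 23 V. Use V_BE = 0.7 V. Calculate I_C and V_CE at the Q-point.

I_C ≈ 9.9 mA, V_CE ≈ 16 V

Base loop: V_CC = I_B·R_B + V_BE, so I_B = (23 − 0.7)/270 kΩ = 0.0826 mA.
In the active region I_C = β·I_B = 120 × 0.0826 = 9.91 mA.
Collector loop: V_CE = V_CC − I_C·R_C = 23 − 9.91×0.68 = 16.3 V.
Since V_CE = 16.3 V > V_CE(sat) ≈ 0.2 V, the transistor is in the active region as assumed.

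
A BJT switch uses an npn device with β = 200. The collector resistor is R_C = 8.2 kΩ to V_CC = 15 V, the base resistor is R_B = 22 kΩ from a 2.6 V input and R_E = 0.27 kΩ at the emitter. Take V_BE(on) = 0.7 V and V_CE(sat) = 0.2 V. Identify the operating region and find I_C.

saturation; I_C ≈ 1.7 mA

Assume active: I_B = (2.6 − 0.7)/(22 + 201×0.27) = 0.0249 mA, I_C = β·I_B = 4.98 mA.
Then V_CE = 15 − 4.98×8.2 − 5.01×0.27 = -27.2 V < 0.2 V — the active assumption fails.
Re-solve with V_CE = 0.2 V. KCL at the emitter: V_E/R_E = (V_BB−0.7−V_E)/R_B + (V_CC−0.2−V_E)/R_C, giving V_E = 0.489 V.
I_C = (V_CC − 0.2 − V_E)/R_C = (14.8 − 0.489)/8.2 = 1.75 mA.
Check: I_B = (1.9 − 0.489)/22 = 0.0642 mA, and β·I_B = 12.8 mA > I_C, confirming saturation.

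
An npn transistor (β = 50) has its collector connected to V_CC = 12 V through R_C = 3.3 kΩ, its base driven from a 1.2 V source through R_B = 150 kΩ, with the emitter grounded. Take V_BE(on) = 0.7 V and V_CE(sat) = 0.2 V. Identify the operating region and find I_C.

active; I_C ≈ 0.17 mA

Assume active. Base-emitter loop: I_B = (V_BB − V_BE)/R_B = (1.2 − 0.7)/150 = 0.00333 mA.
I_C = β·I_B = 50×0.00333 = 0.167 mA.
V_CE = V_CC − I_C·R_C = 12 − 0.167×3.3 = 11.4 V > V_CE(sat), so the active-region assumption holds.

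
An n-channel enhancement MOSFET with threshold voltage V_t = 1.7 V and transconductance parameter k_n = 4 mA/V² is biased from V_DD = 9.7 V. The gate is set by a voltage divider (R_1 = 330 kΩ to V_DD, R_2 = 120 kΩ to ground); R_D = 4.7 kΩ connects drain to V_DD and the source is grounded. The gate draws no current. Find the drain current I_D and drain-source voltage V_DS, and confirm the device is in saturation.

V_G = V_DD·R_2/(R_1+R_2) = 9.7×120/450 = 2.59 V. With the source grounded, V_GS = V_G = 2.59 V.
Assume saturation: I_D = (k_n/2)(V_GS − V_t)² = (4/2)×(2.59 − 1.7)² = 2×0.887² = 1.57 mA.
V_DS = V_DD − I_D·R_D = 9.7 − 1.57×4.7 = 2.31 V.
Saturation requires V_DS ≥ V_GS − V_t = 0.887 V; 2.31 ≥ 0.887 ✓.

I_D ≈ 1.6 mA, V_DS ≈ 2.3 V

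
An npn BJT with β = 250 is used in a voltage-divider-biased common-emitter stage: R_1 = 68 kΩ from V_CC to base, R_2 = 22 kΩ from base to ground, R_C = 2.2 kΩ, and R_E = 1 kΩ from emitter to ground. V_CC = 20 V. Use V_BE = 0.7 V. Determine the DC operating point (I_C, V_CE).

I_C ≈ 3.9 mA, V_CE ≈ 7.5 V

Thevenize the base divider: V_Th = V_CC·R_2/(R_1+R_2) = 20×22/90 = 4.89 V, R_Th = R_1‖R_2 = 16.6 kΩ.
Base-emitter loop: V_Th = I_B·R_Th + V_BE + (β+1)I_B·R_E, so I_B = (4.89 − 0.7) / (16.6 + 251×1) = 0.0157 mA.
I_C = β·I_B = 250×0.0157 = 3.91 mA, and I_E = (β+1)I_B = 3.93 mA.
V_CE = V_CC − I_C·R_C − I_E·R_E = 20 − 3.91×2.2 − 3.93×1 = 7.46 V.
V_CE = 7.46 V > 0.2 V confirms active-region operation.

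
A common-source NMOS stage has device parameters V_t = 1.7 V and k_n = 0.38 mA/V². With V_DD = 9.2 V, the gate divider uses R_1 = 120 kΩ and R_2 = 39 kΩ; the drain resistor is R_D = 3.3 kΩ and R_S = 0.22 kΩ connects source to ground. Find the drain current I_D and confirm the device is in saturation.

V_G = V_DD·R_2/(R_1+R_2) = 9.2×39/159 = 2.26 V.
Assume saturation: I_D = (k_n/2)(V_GS − V_t)² with V_GS = V_G − I_D·R_S = 2.26 − 0.22·I_D.
Substituting gives 0.0092·I_D² − 1.05·I_D + 0.0589 = 0, with roots I_D = 0.0563 or 114 mA.
The root I_D = 114 mA gives V_GS = -22.8 V ≤ V_t, so take I_D = 0.0563 mA.
Then V_GS = 2.24 V and V_DS = V_DD − I_D(R_D+R_S) = 9.2 − 0.0563×3.52 = 9 V.
Saturation requires V_DS ≥ V_GS − V_t = 0.544 V; 9 ≥ 0.544 ✓.

I_D ≈ 0.056 mA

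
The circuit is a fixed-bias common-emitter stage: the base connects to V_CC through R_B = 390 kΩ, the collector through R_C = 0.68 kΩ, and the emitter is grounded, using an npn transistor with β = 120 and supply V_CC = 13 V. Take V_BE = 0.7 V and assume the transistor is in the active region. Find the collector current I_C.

I_C ≈ 3.8 mA

Base loop: V_CC = I_B·R_B + V_BE, so I_B = (13 − 0.7)/390 kΩ = 0.0315 mA.
In the active region I_C = β·I_B = 120 × 0.0315 = 3.78 mA.
Collector loop: V_CE = V_CC − I_C·R_C = 13 − 3.78×0.68 = 10.4 V.
Since V_CE = 10.4 V > V_CE(sat) ≈ 0.2 V, the transistor is in the active region as assumed.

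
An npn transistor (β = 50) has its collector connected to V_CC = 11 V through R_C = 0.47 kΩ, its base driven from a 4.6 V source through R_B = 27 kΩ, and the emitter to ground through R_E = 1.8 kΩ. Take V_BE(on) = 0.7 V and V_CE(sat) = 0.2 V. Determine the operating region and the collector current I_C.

Assume active. Base-emitter loop: I_B = (V_BB − V_BE)/(R_B + (β+1)R_E) = (4.6 − 0.7)/(27 + 51×1.8) = 0.0328 mA.
I_C = β·I_B = 50×0.0328 = 1.64 mA.
V_CE = V_CC − I_C·R_C − I_E·R_E = 11 − 1.64×0.47 − 1.67×1.8 = 7.21 V > V_CE(sat), so the active-region assumption holds.

active; I_C ≈ 1.6 mA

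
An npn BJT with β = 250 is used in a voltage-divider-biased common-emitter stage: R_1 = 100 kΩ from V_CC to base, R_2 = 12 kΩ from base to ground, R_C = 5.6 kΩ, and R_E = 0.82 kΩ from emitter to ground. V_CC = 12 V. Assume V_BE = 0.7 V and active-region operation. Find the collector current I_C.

I_C ≈ 0.68 mA

Thevenize the base divider: V_Th = V_CC·R_2/(R_1+R_2) = 12×12/112 = 1.29 V, R_Th = R_1‖R_2 = 10.7 kΩ.
Base-emitter loop: V_Th = I_B·R_Th + V_BE + (β+1)I_B·R_E, so I_B = (1.29 − 0.7) / (10.7 + 251×0.82) = 0.0027 mA.
I_C = β·I_B = 250×0.0027 = 0.676 mA, and I_E = (β+1)I_B = 0.679 mA.
V_CE = V_CC − I_C·R_C − I_E·R_E = 12 − 0.676×5.6 − 0.679×0.82 = 7.66 V.
V_CE = 7.66 V > 0.2 V confirms active-region operation.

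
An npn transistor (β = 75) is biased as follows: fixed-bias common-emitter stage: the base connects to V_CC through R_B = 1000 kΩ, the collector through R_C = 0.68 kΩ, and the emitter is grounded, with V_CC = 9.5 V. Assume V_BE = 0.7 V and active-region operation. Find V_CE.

Base loop: V_CC = I_B·R_B + V_BE, so I_B = (9.5 − 0.7)/1000 kΩ = 0.0088 mA.
In the active region I_C = β·I_B = 75 × 0.0088 = 0.66 mA.
Collector loop: V_CE = V_CC − I_C·R_C = 9.5 − 0.66×0.68 = 9.05 V.
Since V_CE = 9.05 V > V_CE(sat) ≈ 0.2 V, the transistor is in the active region as assumed.

V_CE ≈ 9.1 V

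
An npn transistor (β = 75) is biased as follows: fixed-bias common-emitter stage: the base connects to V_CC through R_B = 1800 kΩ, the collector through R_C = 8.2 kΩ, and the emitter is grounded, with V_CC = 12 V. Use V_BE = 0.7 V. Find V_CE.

Base loop: V_CC = I_B·R_B + V_BE, so I_B = (12 − 0.7)/1800 kΩ = 0.00628 mA.
In the active region I_C = β·I_B = 75 × 0.00628 = 0.471 mA.
Collector loop: V_CE = V_CC − I_C·R_C = 12 − 0.471×8.2 = 8.14 V.
Since V_CE = 8.14 V > V_CE(sat) ≈ 0.2 V, the transistor is in the active region as assumed.

V_CE ≈ 8.1 V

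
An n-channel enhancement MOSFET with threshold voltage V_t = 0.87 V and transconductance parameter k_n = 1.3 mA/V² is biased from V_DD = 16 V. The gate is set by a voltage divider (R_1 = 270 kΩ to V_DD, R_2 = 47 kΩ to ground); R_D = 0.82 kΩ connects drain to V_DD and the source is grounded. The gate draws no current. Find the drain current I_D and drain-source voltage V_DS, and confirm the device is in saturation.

I_D ≈ 1.5 mA, V_DS ≈ 15 V

V_G = V_DD·R_2/(R_1+R_2) = 16×47/317 = 2.37 V. With the source grounded, V_GS = V_G = 2.37 V.
Assume saturation: I_D = (k_n/2)(V_GS − V_t)² = (1.3/2)×(2.37 − 0.87)² = 0.65×1.5² = 1.47 mA.
V_DS = V_DD − I_D·R_D = 16 − 1.47×0.82 = 14.8 V.
Saturation requires V_DS ≥ V_GS − V_t = 1.5 V; 14.8 ≥ 1.5 ✓.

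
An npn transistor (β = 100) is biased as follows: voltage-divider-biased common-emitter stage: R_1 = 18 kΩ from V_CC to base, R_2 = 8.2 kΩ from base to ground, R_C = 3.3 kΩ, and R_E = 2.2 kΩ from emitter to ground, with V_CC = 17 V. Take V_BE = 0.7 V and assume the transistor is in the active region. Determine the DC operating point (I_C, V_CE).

Thevenize the base divider: V_Th = V_CC·R_2/(R_1+R_2) = 17×8.2/26.2 = 5.32 V, R_Th = R_1‖R_2 = 5.63 kΩ.
Base-emitter loop: V_Th = I_B·R_Th + V_BE + (β+1)I_B·R_E, so I_B = (5.32 − 0.7) / (5.63 + 101×2.2) = 0.0203 mA.
I_C = β·I_B = 100×0.0203 = 2.03 mA, and I_E = (β+1)I_B = 2.05 mA.
V_CE = V_CC − I_C·R_C − I_E·R_E = 17 − 2.03×3.3 − 2.05×2.2 = 5.8 V.
V_CE = 5.8 V > 0.2 V confirms active-region operation.

I_C ≈ 2 mA, V_CE ≈ 5.8 V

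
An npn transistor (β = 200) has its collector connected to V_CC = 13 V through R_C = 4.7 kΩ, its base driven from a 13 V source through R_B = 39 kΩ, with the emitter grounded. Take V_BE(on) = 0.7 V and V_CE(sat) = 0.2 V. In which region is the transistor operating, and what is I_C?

Assume active: I_B = (13 − 0.7)/39 = 0.315 mA, giving I_C = β·I_B = 63.1 mA.
But then V_CE = 13 − 63.1×4.7 = -283 V < V_CE(sat) = 0.2 V — impossible in the active region.
So the transistor is saturated. With V_CE = 0.2 V, I_C = (V_CC − 0.2)/R_C = 12.8/4.7 = 2.72 mA.
Check: β·I_B = 63.1 mA > I_C = 2.72 mA, confirming saturation.

saturation; I_C ≈ 2.7 mA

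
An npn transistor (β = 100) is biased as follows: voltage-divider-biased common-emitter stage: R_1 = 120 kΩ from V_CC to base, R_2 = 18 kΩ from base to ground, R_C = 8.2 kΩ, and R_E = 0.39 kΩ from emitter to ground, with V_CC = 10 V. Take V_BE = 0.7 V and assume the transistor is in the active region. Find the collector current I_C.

I_C ≈ 1.1 mA

Thevenize the base divider: V_Th = V_CC·R_2/(R_1+R_2) = 10×18/138 = 1.3 V, R_Th = R_1‖R_2 = 15.7 kΩ.
Base-emitter loop: V_Th = I_B·R_Th + V_BE + (β+1)I_B·R_E, so I_B = (1.3 − 0.7) / (15.7 + 101×0.39) = 0.011 mA.
I_C = β·I_B = 100×0.011 = 1.1 mA, and I_E = (β+1)I_B = 1.11 mA.
V_CE = V_CC − I_C·R_C − I_E·R_E = 10 − 1.1×8.2 − 1.11×0.39 = 0.564 V.
V_CE = 0.564 V > 0.2 V confirms active-region operation.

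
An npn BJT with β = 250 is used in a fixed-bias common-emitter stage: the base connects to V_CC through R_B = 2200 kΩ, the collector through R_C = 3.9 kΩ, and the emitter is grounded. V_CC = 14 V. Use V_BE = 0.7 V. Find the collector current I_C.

I_C ≈ 1.5 mA

Base loop: V_CC = I_B·R_B + V_BE, so I_B = (14 − 0.7)/2200 kΩ = 0.00605 mA.
In the active region I_C = β·I_B = 250 × 0.00605 = 1.51 mA.
Collector loop: V_CE = V_CC − I_C·R_C = 14 − 1.51×3.9 = 8.11 V.
Since V_CE = 8.11 V > V_CE(sat) ≈ 0.2 V, the transistor is in the active region as assumed.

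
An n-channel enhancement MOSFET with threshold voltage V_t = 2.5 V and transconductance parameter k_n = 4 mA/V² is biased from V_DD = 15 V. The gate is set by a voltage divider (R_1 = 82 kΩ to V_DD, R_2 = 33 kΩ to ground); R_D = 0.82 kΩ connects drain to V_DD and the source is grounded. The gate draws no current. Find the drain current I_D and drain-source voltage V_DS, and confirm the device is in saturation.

V_G = V_DD·R_2/(R_1+R_2) = 15×33/115 = 4.3 V. With the source grounded, V_GS = V_G = 4.3 V.
Assume saturation: I_D = (k_n/2)(V_GS − V_t)² = (4/2)×(4.3 − 2.5)² = 2×1.8² = 6.51 mA.
V_DS = V_DD − I_D·R_D = 15 − 6.51×0.82 = 9.66 V.
Saturation requires V_DS ≥ V_GS − V_t = 1.8 V; 9.66 ≥ 1.8 ✓.

I_D ≈ 6.5 mA, V_DS ≈ 9.7 V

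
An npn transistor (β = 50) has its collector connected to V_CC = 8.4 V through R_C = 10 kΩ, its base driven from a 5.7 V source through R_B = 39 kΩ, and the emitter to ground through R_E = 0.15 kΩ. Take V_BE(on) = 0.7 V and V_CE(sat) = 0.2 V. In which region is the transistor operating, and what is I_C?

Assume active: I_B = (5.7 − 0.7)/(39 + 51×0.15) = 0.107 mA, I_C = β·I_B = 5.36 mA.
Then V_CE = 8.4 − 5.36×10 − 5.47×0.15 = -46 V < 0.2 V — the active assumption fails.
Re-solve with V_CE = 0.2 V. KCL at the emitter: V_E/R_E = (V_BB−0.7−V_E)/R_B + (V_CC−0.2−V_E)/R_C, giving V_E = 0.14 V.
I_C = (V_CC − 0.2 − V_E)/R_C = (8.2 − 0.14)/10 = 0.806 mA.
Check: I_B = (5 − 0.14)/39 = 0.125 mA, and β·I_B = 6.23 mA > I_C, confirming saturation.

saturation; I_C ≈ 0.81 mA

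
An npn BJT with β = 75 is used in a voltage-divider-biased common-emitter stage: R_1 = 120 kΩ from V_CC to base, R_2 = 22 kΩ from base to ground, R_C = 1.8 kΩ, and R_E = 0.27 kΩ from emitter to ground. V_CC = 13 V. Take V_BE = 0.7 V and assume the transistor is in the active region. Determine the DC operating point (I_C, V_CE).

I_C ≈ 2.5 mA, V_CE ≈ 7.8 V

Thevenize the base divider: V_Th = V_CC·R_2/(R_1+R_2) = 13×22/142 = 2.01 V, R_Th = R_1‖R_2 = 18.6 kΩ.
Base-emitter loop: V_Th = I_B·R_Th + V_BE + (β+1)I_B·R_E, so I_B = (2.01 − 0.7) / (18.6 + 76×0.27) = 0.0336 mA.
I_C = β·I_B = 75×0.0336 = 2.52 mA, and I_E = (β+1)I_B = 2.55 mA.
V_CE = V_CC − I_C·R_C − I_E·R_E = 13 − 2.52×1.8 − 2.55×0.27 = 7.77 V.
V_CE = 7.77 V > 0.2 V confirms active-region operation.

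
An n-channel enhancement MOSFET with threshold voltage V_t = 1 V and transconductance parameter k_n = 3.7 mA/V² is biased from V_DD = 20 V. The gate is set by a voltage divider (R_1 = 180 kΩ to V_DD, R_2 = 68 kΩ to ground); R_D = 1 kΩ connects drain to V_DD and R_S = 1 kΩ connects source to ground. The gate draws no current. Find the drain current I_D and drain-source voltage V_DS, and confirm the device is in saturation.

I_D ≈ 3.2 mA, V_DS ≈ 14 V

V_G = V_DD·R_2/(R_1+R_2) = 20×68/248 = 5.48 V.
Assume saturation: I_D = (k_n/2)(V_GS − V_t)² with V_GS = V_G − I_D·R_S = 5.48 − 1·I_D.
Substituting gives 1.85·I_D² − 17.6·I_D + 37.2 = 0, with roots I_D = 3.17 or 6.33 mA.
The root I_D = 6.33 mA gives V_GS = -0.85 V ≤ V_t, so take I_D = 3.17 mA.
Then V_GS = 2.31 V and V_DS = V_DD − I_D(R_D+R_S) = 20 − 3.17×2 = 13.7 V.
Saturation requires V_DS ≥ V_GS − V_t = 1.31 V; 13.7 ≥ 1.31 ✓.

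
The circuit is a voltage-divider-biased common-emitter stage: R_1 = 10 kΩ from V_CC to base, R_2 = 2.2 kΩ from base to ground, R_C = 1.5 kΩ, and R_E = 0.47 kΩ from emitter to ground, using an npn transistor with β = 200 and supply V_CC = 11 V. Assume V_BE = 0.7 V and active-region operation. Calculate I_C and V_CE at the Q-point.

Thevenize the base divider: V_Th = V_CC·R_2/(R_1+R_2) = 11×2.2/12.2 = 1.98 V, R_Th = R_1‖R_2 = 1.8 kΩ.
Base-emitter loop: V_Th = I_B·R_Th + V_BE + (β+1)I_B·R_E, so I_B = (1.98 − 0.7) / (1.8 + 201×0.47) = 0.0133 mA.
I_C = β·I_B = 200×0.0133 = 2.67 mA, and I_E = (β+1)I_B = 2.68 mA.
V_CE = V_CC − I_C·R_C − I_E·R_E = 11 − 2.67×1.5 − 2.68×0.47 = 5.74 V.
V_CE = 5.74 V > 0.2 V confirms active-region operation.

I_C ≈ 2.7 mA, V_CE ≈ 5.7 V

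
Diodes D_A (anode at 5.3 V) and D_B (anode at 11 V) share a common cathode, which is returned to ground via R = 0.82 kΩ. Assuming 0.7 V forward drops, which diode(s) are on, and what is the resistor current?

Only D_B conducts; I_R ≈ 13 mA

Assume both conduct. Then node N would need to be at both 5.3−0.7 = 4.6 V and 11−0.7 = 10.3 V, which is impossible.
Assume only D_B conducts: V_N = 11 − 0.7 = 10.3 V, so I_R = 10.3/0.82 = 12.6 mA.
Check D_A: its anode-to-cathode voltage is 5.3 − 10.3 = -5 V < 0.7 V, so it is off. The assumption is consistent.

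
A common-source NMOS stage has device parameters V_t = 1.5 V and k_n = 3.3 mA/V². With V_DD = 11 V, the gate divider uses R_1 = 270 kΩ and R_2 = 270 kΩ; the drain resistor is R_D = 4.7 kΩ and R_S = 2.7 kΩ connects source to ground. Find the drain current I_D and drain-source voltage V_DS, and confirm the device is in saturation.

V_G = V_DD·R_2/(R_1+R_2) = 11×270/540 = 5.5 V.
Assume saturation: I_D = (k_n/2)(V_GS − V_t)² with V_GS = V_G − I_D·R_S = 5.5 − 2.7·I_D.
Substituting gives 12·I_D² − 36.6·I_D + 26.4 = 0, with roots I_D = 1.17 or 1.88 mA.
The root I_D = 1.88 mA gives V_GS = 0.434 V ≤ V_t, so take I_D = 1.17 mA.
Then V_GS = 2.34 V and V_DS = V_DD − I_D(R_D+R_S) = 11 − 1.17×7.4 = 2.34 V.
Saturation requires V_DS ≥ V_GS − V_t = 0.842 V; 2.34 ≥ 0.842 ✓.

I_D ≈ 1.2 mA, V_DS ≈ 2.3 V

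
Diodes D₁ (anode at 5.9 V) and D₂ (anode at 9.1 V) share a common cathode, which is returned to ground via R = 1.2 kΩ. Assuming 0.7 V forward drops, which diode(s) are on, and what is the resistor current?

Assume both conduct. Then node N would need to be at both 5.9−0.7 = 5.2 V and 9.1−0.7 = 8.4 V, which is impossible.
Assume only D₂ conducts: V_N = 9.1 − 0.7 = 8.4 V, so I_R = 8.4/1.2 = 7 mA.
Check D₁: its anode-to-cathode voltage is 5.9 − 8.4 = -2.5 V < 0.7 V, so it is off. The assumption is consistent.

Only D₂ conducts; I_R ≈ 7 mA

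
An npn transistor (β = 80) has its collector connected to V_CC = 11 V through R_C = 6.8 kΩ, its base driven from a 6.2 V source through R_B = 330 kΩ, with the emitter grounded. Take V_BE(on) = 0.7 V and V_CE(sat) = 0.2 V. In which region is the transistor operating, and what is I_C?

Assume active. Base-emitter loop: I_B = (V_BB − V_BE)/R_B = (6.2 − 0.7)/330 = 0.0167 mA.
I_C = β·I_B = 80×0.0167 = 1.33 mA.
V_CE = V_CC − I_C·R_C = 11 − 1.33×6.8 = 1.93 V > V_CE(sat), so the active-region assumption holds.

active; I_C ≈ 1.3 mA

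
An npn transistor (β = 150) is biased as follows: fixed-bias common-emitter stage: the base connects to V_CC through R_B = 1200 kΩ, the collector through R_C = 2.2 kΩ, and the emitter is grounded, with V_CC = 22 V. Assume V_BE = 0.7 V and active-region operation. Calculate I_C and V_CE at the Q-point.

I_C ≈ 2.7 mA, V_CE ≈ 16 V

Base loop: V_CC = I_B·R_B + V_BE, so I_B = (22 − 0.7)/1200 kΩ = 0.0178 mA.
In the active region I_C = β·I_B = 150 × 0.0178 = 2.66 mA.
Collector loop: V_CE = V_CC − I_C·R_C = 22 − 2.66×2.2 = 16.1 V.
Since V_CE = 16.1 V > V_CE(sat) ≈ 0.2 V, the transistor is in the active region as assumed.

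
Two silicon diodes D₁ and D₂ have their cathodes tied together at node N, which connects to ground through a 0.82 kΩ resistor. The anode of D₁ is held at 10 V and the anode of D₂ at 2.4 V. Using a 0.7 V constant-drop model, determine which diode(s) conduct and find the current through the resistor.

Assume both conduct. Then node N would need to be at both 10−0.7 = 9.3 V and 2.4−0.7 = 1.7 V, which is impossible.
Assume only D₁ conducts: V_N = 10 − 0.7 = 9.3 V, so I_R = 9.3/0.82 = 11.3 mA.
Check D₂: its anode-to-cathode voltage is 2.4 − 9.3 = -6.9 V < 0.7 V, so it is off. The assumption is consistent.

Only D₁ conducts; I_R ≈ 11 mA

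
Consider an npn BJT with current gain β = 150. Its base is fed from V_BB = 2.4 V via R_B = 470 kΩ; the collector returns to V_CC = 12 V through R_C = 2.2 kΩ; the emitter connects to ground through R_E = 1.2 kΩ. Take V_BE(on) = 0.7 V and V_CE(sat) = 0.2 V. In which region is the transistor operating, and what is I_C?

Assume active. Base-emitter loop: I_B = (V_BB − V_BE)/(R_B + (β+1)R_E) = (2.4 − 0.7)/(470 + 151×1.2) = 0.00261 mA.
I_C = β·I_B = 150×0.00261 = 0.392 mA.
V_CE = V_CC − I_C·R_C − I_E·R_E = 12 − 0.392×2.2 − 0.394×1.2 = 10.7 V > V_CE(sat), so the active-region assumption holds.

active; I_C ≈ 0.39 mA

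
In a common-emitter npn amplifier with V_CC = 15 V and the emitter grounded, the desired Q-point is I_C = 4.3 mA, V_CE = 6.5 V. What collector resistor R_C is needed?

Collector loop: V_CC = I_C·R_C + V_CE.
R_C = (V_CC − V_CE)/I_C = (15 − 6.5)/4.3 = 1.98 kΩ.

R_C ≈ 2 kΩ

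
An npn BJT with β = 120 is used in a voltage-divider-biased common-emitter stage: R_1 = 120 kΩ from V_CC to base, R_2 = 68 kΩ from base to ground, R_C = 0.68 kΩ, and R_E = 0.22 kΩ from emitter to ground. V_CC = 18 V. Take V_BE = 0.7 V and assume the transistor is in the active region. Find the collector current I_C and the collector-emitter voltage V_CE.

Thevenize the base divider: V_Th = V_CC·R_2/(R_1+R_2) = 18×68/188 = 6.51 V, R_Th = R_1‖R_2 = 43.4 kΩ.
Base-emitter loop: V_Th = I_B·R_Th + V_BE + (β+1)I_B·R_E, so I_B = (6.51 − 0.7) / (43.4 + 121×0.22) = 0.083 mA.
I_C = β·I_B = 120×0.083 = 9.96 mA, and I_E = (β+1)I_B = 10 mA.
V_CE = V_CC − I_C·R_C − I_E·R_E = 18 − 9.96×0.68 − 10×0.22 = 9.02 V.
V_CE = 9.02 V > 0.2 V confirms active-region operation.

I_C ≈ 10 mA, V_CE ≈ 9 V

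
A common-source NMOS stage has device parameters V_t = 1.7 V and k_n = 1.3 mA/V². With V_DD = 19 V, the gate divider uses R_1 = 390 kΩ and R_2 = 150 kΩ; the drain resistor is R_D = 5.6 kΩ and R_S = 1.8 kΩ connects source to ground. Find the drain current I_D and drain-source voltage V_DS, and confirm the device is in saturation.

I_D ≈ 1.2 mA, V_DS ≈ 9.9 V

V_G = V_DD·R_2/(R_1+R_2) = 19×150/540 = 5.28 V.
Assume saturation: I_D = (k_n/2)(V_GS − V_t)² with V_GS = V_G − I_D·R_S = 5.28 − 1.8·I_D.
Substituting gives 2.11·I_D² − 9.37·I_D + 8.32 = 0, with roots I_D = 1.22 or 3.23 mA.
The root I_D = 3.23 mA gives V_GS = -0.528 V ≤ V_t, so take I_D = 1.22 mA.
Then V_GS = 3.07 V and V_DS = V_DD − I_D(R_D+R_S) = 19 − 1.22×7.4 = 9.94 V.
Saturation requires V_DS ≥ V_GS − V_t = 1.37 V; 9.94 ≥ 1.37 ✓.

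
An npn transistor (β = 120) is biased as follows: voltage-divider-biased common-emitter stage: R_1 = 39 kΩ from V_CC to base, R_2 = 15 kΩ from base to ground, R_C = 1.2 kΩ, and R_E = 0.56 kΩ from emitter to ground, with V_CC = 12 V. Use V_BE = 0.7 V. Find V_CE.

Thevenize the base divider: V_Th = V_CC·R_2/(R_1+R_2) = 12×15/54 = 3.33 V, R_Th = R_1‖R_2 = 10.8 kΩ.
Base-emitter loop: V_Th = I_B·R_Th + V_BE + (β+1)I_B·R_E, so I_B = (3.33 − 0.7) / (10.8 + 121×0.56) = 0.0335 mA.
I_C = β·I_B = 120×0.0335 = 4.02 mA, and I_E = (β+1)I_B = 4.05 mA.
V_CE = V_CC − I_C·R_C − I_E·R_E = 12 − 4.02×1.2 − 4.05×0.56 = 4.9 V.
V_CE = 4.9 V > 0.2 V confirms active-region operation.

V_CE ≈ 4.9 V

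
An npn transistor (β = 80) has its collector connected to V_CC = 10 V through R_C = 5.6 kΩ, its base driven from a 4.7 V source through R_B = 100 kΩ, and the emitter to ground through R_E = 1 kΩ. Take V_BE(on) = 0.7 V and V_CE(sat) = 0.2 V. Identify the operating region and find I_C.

Assume active: I_B = (4.7 − 0.7)/(100 + 81×1) = 0.0221 mA, I_C = β·I_B = 1.77 mA.
Then V_CE = 10 − 1.77×5.6 − 1.79×1 = -1.69 V < 0.2 V — the active assumption fails.
Re-solve with V_CE = 0.2 V. KCL at the emitter: V_E/R_E = (V_BB−0.7−V_E)/R_B + (V_CC−0.2−V_E)/R_C, giving V_E = 1.51 V.
I_C = (V_CC − 0.2 − V_E)/R_C = (9.8 − 1.51)/5.6 = 1.48 mA.
Check: I_B = (4 − 1.51)/100 = 0.0249 mA, and β·I_B = 2 mA > I_C, confirming saturation.

saturation; I_C ≈ 1.5 mA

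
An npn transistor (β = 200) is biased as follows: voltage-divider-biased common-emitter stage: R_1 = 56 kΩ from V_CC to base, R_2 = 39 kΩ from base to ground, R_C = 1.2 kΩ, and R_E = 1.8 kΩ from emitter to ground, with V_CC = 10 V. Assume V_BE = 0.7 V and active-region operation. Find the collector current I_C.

I_C ≈ 1.8 mA

Thevenize the base divider: V_Th = V_CC·R_2/(R_1+R_2) = 10×39/95 = 4.11 V, R_Th = R_1‖R_2 = 23 kΩ.
Base-emitter loop: V_Th = I_B·R_Th + V_BE + (β+1)I_B·R_E, so I_B = (4.11 − 0.7) / (23 + 201×1.8) = 0.00885 mA.
I_C = β·I_B = 200×0.00885 = 1.77 mA, and I_E = (β+1)I_B = 1.78 mA.
V_CE = V_CC − I_C·R_C − I_E·R_E = 10 − 1.77×1.2 − 1.78×1.8 = 4.67 V.
V_CE = 4.67 V > 0.2 V confirms active-region operation.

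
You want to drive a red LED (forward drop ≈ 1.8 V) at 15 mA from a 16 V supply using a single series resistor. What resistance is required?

The resistor drops V_S − V_D = 16 − 1.8 = 14.2 V at 15 mA.
R = 14.2 V / 15 mA = 0.947 kΩ.

R ≈ 0.95 kΩ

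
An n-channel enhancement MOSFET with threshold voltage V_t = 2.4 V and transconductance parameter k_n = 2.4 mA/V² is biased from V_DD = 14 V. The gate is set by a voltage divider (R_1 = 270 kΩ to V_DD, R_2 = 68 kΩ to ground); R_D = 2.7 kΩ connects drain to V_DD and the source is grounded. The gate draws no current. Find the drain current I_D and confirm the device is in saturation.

V_G = V_DD·R_2/(R_1+R_2) = 14×68/338 = 2.82 V. With the source grounded, V_GS = V_G = 2.82 V.
Assume saturation: I_D = (k_n/2)(V_GS − V_t)² = (2.4/2)×(2.82 − 2.4)² = 1.2×0.417² = 0.208 mA.
V_DS = V_DD − I_D·R_D = 14 − 0.208×2.7 = 13.4 V.
Saturation requires V_DS ≥ V_GS − V_t = 0.417 V; 13.4 ≥ 0.417 ✓.

I_D ≈ 0.21 mA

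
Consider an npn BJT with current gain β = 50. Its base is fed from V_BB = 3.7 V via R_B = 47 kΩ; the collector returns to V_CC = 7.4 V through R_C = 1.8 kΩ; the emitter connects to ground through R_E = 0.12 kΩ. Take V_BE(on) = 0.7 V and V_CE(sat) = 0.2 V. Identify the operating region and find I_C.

Assume active. Base-emitter loop: I_B = (V_BB − V_BE)/(R_B + (β+1)R_E) = (3.7 − 0.7)/(47 + 51×0.12) = 0.0565 mA.
I_C = β·I_B = 50×0.0565 = 2.82 mA.
V_CE = V_CC − I_C·R_C − I_E·R_E = 7.4 − 2.82×1.8 − 2.88×0.12 = 1.97 V > V_CE(sat), so the active-region assumption holds.

active; I_C ≈ 2.8 mA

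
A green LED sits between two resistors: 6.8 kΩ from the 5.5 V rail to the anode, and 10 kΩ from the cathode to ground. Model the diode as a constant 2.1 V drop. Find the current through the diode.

I ≈ 0.2 mA

The two resistors are in series with the diode, so KVL gives 5.5 = I·6.8 + 2.1 + I·10.
I = (5.5 − 2.1) / (6.8 + 10) kΩ = 3.4 / 16.8 = 0.202 mA.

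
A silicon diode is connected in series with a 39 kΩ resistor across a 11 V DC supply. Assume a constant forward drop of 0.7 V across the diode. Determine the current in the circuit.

KVL around the loop: 11 = V_D + I·R = 0.7 + I × 39 kΩ.
So I = (11 − 0.7) / 39 kΩ = 10.3 / 39 = 0.264 mA.

I ≈ 0.26 mA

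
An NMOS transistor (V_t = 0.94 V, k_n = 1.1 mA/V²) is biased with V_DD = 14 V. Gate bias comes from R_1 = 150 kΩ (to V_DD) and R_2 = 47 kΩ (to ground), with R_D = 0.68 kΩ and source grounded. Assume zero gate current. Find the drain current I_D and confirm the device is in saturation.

V_G = V_DD·R_2/(R_1+R_2) = 14×47/197 = 3.34 V. With the source grounded, V_GS = V_G = 3.34 V.
Assume saturation: I_D = (k_n/2)(V_GS − V_t)² = (1.1/2)×(3.34 − 0.94)² = 0.55×2.4² = 3.17 mA.
V_DS = V_DD − I_D·R_D = 14 − 3.17×0.68 = 11.8 V.
Saturation requires V_DS ≥ V_GS − V_t = 2.4 V; 11.8 ≥ 2.4 ✓.

I_D ≈ 3.2 mA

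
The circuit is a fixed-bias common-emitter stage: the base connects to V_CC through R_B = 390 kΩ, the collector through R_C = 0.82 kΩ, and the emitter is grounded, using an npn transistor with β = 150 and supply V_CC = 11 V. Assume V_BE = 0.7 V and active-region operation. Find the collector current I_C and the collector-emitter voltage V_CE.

I_C ≈ 4 mA, V_CE ≈ 7.8 V

Base loop: V_CC = I_B·R_B + V_BE, so I_B = (11 − 0.7)/390 kΩ = 0.0264 mA.
In the active region I_C = β·I_B = 150 × 0.0264 = 3.96 mA.
Collector loop: V_CE = V_CC − I_C·R_C = 11 − 3.96×0.82 = 7.75 V.
Since V_CE = 7.75 V > V_CE(sat) ≈ 0.2 V, the transistor is in the active region as assumed.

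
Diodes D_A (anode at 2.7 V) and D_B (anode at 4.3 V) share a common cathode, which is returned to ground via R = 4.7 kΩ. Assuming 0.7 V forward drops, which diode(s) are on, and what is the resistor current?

Assume both conduct. Then node N would need to be at both 2.7−0.7 = 2 V and 4.3−0.7 = 3.6 V, which is impossible.
Assume only D_B conducts: V_N = 4.3 − 0.7 = 3.6 V, so I_R = 3.6/4.7 = 0.766 mA.
Check D_A: its anode-to-cathode voltage is 2.7 − 3.6 = -0.9 V < 0.7 V, so it is off. The assumption is consistent.

Only D_B conducts; I_R ≈ 0.77 mA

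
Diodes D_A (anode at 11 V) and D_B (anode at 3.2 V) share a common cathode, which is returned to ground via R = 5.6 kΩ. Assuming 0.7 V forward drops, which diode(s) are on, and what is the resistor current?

Only D_A conducts; I_R ≈ 1.8 mA

Assume both conduct. Then node N would need to be at both 11−0.7 = 10.3 V and 3.2−0.7 = 2.5 V, which is impossible.
Assume only D_A conducts: V_N = 11 − 0.7 = 10.3 V, so I_R = 10.3/5.6 = 1.84 mA.
Check D_B: its anode-to-cathode voltage is 3.2 − 10.3 = -7.1 V < 0.7 V, so it is off. The assumption is consistent.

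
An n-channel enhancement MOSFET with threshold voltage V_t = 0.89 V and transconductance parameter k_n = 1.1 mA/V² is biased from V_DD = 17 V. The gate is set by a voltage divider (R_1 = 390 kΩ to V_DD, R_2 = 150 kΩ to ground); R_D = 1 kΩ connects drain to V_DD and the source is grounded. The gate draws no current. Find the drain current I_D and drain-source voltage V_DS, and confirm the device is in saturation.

I_D ≈ 8.1 mA, V_DS ≈ 8.9 V

V_G = V_DD·R_2/(R_1+R_2) = 17×150/540 = 4.72 V. With the source grounded, V_GS = V_G = 4.72 V.
Assume saturation: I_D = (k_n/2)(V_GS − V_t)² = (1.1/2)×(4.72 − 0.89)² = 0.55×3.83² = 8.08 mA.
V_DS = V_DD − I_D·R_D = 17 − 8.08×1 = 8.92 V.
Saturation requires V_DS ≥ V_GS − V_t = 3.83 V; 8.92 ≥ 3.83 ✓.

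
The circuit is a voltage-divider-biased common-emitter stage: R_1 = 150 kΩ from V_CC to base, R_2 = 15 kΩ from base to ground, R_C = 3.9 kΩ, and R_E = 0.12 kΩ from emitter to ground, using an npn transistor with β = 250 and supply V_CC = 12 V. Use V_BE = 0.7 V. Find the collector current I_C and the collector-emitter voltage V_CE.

Thevenize the base divider: V_Th = V_CC·R_2/(R_1+R_2) = 12×15/165 = 1.09 V, R_Th = R_1‖R_2 = 13.6 kΩ.
Base-emitter loop: V_Th = I_B·R_Th + V_BE + (β+1)I_B·R_E, so I_B = (1.09 − 0.7) / (13.6 + 251×0.12) = 0.00893 mA.
I_C = β·I_B = 250×0.00893 = 2.23 mA, and I_E = (β+1)I_B = 2.24 mA.
V_CE = V_CC − I_C·R_C − I_E·R_E = 12 − 2.23×3.9 − 2.24×0.12 = 3.02 V.
V_CE = 3.02 V > 0.2 V confirms active-region operation.

I_C ≈ 2.2 mA, V_CE ≈ 3 V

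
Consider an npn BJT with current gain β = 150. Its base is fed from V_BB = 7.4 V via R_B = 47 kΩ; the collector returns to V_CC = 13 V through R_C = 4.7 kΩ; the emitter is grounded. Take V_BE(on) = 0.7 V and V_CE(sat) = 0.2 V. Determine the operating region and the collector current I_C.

Assume active: I_B = (7.4 − 0.7)/47 = 0.143 mA, giving I_C = β·I_B = 21.4 mA.
But then V_CE = 13 − 21.4×4.7 = -87.5 V < V_CE(sat) = 0.2 V — impossible in the active region.
So the transistor is saturated. With V_CE = 0.2 V, I_C = (V_CC − 0.2)/R_C = 12.8/4.7 = 2.72 mA.
Check: β·I_B = 21.4 mA > I_C = 2.72 mA, confirming saturation.

saturation; I_C ≈ 2.7 mA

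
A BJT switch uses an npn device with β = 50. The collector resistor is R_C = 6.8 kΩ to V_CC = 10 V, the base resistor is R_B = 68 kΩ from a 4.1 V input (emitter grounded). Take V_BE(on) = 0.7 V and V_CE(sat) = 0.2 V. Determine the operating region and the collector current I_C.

saturation; I_C ≈ 1.4 mA

Assume active: I_B = (4.1 − 0.7)/68 = 0.05 mA, giving I_C = β·I_B = 2.5 mA.
But then V_CE = 10 − 2.5×6.8 = -7 V < V_CE(sat) = 0.2 V — impossible in the active region.
So the transistor is saturated. With V_CE = 0.2 V, I_C = (V_CC − 0.2)/R_C = 9.8/6.8 = 1.44 mA.
Check: β·I_B = 2.5 mA > I_C = 1.44 mA, confirming saturation.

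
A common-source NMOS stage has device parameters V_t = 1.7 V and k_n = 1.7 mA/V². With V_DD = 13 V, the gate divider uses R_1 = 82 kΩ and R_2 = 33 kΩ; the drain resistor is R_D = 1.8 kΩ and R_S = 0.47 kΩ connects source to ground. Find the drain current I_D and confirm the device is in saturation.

I_D ≈ 1.5 mA

V_G = V_DD·R_2/(R_1+R_2) = 13×33/115 = 3.73 V.
Assume saturation: I_D = (k_n/2)(V_GS − V_t)² with V_GS = V_G − I_D·R_S = 3.73 − 0.47·I_D.
Substituting gives 0.188·I_D² − 2.62·I_D + 3.5 = 0, with roots I_D = 1.5 or 12.5 mA.
The root I_D = 12.5 mA gives V_GS = -2.13 V ≤ V_t, so take I_D = 1.5 mA.
Then V_GS = 3.03 V and V_DS = V_DD − I_D(R_D+R_S) = 13 − 1.5×2.27 = 9.6 V.
Saturation requires V_DS ≥ V_GS − V_t = 1.33 V; 9.6 ≥ 1.33 ✓.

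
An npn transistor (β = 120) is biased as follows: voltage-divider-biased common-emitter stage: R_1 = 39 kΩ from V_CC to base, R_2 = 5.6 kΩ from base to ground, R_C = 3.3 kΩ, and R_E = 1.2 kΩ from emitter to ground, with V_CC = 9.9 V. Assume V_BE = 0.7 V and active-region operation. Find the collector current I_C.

Thevenize the base divider: V_Th = V_CC·R_2/(R_1+R_2) = 9.9×5.6/44.6 = 1.24 V, R_Th = R_1‖R_2 = 4.9 kΩ.
Base-emitter loop: V_Th = I_B·R_Th + V_BE + (β+1)I_B·R_E, so I_B = (1.24 − 0.7) / (4.9 + 121×1.2) = 0.00362 mA.
I_C = β·I_B = 120×0.00362 = 0.434 mA, and I_E = (β+1)I_B = 0.438 mA.
V_CE = V_CC − I_C·R_C − I_E·R_E = 9.9 − 0.434×3.3 − 0.438×1.2 = 7.94 V.
V_CE = 7.94 V > 0.2 V confirms active-region operation.

I_C ≈ 0.43 mA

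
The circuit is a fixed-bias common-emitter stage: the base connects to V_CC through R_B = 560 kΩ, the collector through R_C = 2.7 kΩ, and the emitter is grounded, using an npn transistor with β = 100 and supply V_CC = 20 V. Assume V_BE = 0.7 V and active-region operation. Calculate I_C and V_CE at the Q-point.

Base loop: V_CC = I_B·R_B + V_BE, so I_B = (20 − 0.7)/560 kΩ = 0.0345 mA.
In the active region I_C = β·I_B = 100 × 0.0345 = 3.45 mA.
Collector loop: V_CE = V_CC − I_C·R_C = 20 − 3.45×2.7 = 10.7 V.
Since V_CE = 10.7 V > V_CE(sat) ≈ 0.2 V, the transistor is in the active region as assumed.

I_C ≈ 3.4 mA, V_CE ≈ 11 V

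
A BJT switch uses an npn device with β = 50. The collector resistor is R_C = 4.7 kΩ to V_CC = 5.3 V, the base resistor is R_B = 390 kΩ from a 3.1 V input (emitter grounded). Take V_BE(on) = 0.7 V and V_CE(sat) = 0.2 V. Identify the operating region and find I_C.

active; I_C ≈ 0.31 mA

Assume active. Base-emitter loop: I_B = (V_BB − V_BE)/R_B = (3.1 − 0.7)/390 = 0.00615 mA.
I_C = β·I_B = 50×0.00615 = 0.308 mA.
V_CE = V_CC − I_C·R_C = 5.3 − 0.308×4.7 = 3.85 V > V_CE(sat), so the active-region assumption holds.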